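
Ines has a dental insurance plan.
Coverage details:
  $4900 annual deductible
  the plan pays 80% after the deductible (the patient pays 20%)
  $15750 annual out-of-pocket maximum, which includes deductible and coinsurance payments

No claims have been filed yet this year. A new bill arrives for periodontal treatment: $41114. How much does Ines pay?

$12142.80

Nothing has been paid toward the $4900 deductible, so the first $4900 of this charge is applied there.
After the $4900 deductible portion, $41114 − $4900 = $36214 is subject to coinsurance.
Coinsurance: $36214 × 20% = $7242.80.
So the patient owes $4900 + $7242.80 = $12142.80 before any cap.
Cumulative spending $0 + $12142.80 = $12142.80 stays under the $15750 maximum.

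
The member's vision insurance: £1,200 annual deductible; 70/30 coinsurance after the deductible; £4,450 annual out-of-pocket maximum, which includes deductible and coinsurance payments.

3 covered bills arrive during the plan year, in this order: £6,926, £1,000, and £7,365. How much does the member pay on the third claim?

Bill 1, £6,926: deductible takes £1,200, £5,726 remains; coinsurance £5,726 × 30% = £1,717.80. Member owes £2,917.80 (running OOP £2,917.80).
Bill 2, £1,000: deductible already satisfied, so member's share is 30% × £1,000 = £300. Cost to member: £300. OOP to date £3,217.80.
Bill 3, £7,365: deductible already satisfied, so member's share is 30% × £7,365 = £2,209.50. Adding that to £3,217.80 gives £5,427.30, past the £4,450 cap; member pays only £4,450 − £3,217.80 = £1,232.20.

£1,232.20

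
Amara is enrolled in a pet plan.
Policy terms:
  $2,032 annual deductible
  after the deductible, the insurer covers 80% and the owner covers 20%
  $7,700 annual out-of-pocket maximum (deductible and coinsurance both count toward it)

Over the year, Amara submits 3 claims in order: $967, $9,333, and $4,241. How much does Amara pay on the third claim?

Claim 1 — $967: all of it applies to the deductible. Owner pays $967; OOP now $967.
Claim 2 — $9,333: $1,065 finishes the deductible; $8,268 goes to coinsurance; owner's 20% is $1,653.60. Cost to owner: $2,718.60. OOP to date $3,685.60.
Claim 3 — $4,241: deductible already satisfied, so owner's share is 20% × $4,241 = $848.20. Owner pays $848.20; OOP now $4,533.80.

$848.20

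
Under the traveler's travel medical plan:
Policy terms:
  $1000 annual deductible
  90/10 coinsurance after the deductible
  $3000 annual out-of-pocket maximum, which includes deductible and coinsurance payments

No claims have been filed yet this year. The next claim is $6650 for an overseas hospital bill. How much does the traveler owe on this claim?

$1565

Nothing has been paid toward the $1000 deductible, so the first $1000 of this charge is applied there.
After the $1000 deductible portion, $6650 − $1000 = $5650 is subject to coinsurance.
Coinsurance: $5650 × 10% = $565.
So the traveler owes $1000 + $565 = $1565 before any cap.
Total out-of-pocket so far would be $0 + $1565 = $1565, below the $3000 cap — no reduction.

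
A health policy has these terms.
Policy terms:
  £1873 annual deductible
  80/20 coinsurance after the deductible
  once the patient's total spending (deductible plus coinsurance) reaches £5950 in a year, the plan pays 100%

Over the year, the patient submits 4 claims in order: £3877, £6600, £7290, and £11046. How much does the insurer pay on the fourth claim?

Bill 1, £3877: deductible takes £1873, £2004 remains; patient's 20% is £400.80. Patient owes £2273.80 (running OOP £2273.80). Insurer: £3877 − £2273.80 = £1603.20.
Bill 2, £6600: deductible met; 20% of £6600 = £1320. Patient pays £1320; OOP now £3593.80. Plan pays £6600 − £1320 = £5280.
Bill 3, £7290: deductible met; 20% of £7290 = £1458. Patient owes £1458 (running OOP £5051.80). Insurer: £7290 − £1458 = £5832.
Bill 4, £11046: deductible met; 20% of £11046 = £2209.20. OOP would hit £7261 > £5950, so the cap limits the patient to £5950 − £5051.80 = £898.20. Insurer: £11046 − £898.20 = £10147.80.

£10147.80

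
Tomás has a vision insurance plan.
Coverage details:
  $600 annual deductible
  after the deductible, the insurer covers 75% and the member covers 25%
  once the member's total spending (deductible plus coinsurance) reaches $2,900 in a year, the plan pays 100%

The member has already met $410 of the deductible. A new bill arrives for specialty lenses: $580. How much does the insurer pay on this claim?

$292.50

Remaining deductible: $600 − $410 = $190.
After the $190 deductible portion, $580 − $190 = $390 is subject to coinsurance.
Coinsurance: $390 × 25% = $97.50.
That puts the member's cost at $190 + $97.50 = $287.50 before any cap.
Total out-of-pocket so far would be $410 + $287.50 = $697.50, below the $2,900 cap — no reduction.
Insurer pays the balance: $580 − $287.50 = $292.50.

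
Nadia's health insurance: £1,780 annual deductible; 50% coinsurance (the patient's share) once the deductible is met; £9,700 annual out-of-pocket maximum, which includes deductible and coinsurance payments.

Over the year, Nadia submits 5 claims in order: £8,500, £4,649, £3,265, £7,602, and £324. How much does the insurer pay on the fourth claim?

Bill 1, £8,500: £1,780 to deductible, leaving £6,720; patient's 50% is £3,360. Cost to patient: £5,140. OOP to date £5,140. Plan pays £8,500 − £5,140 = £3,360.
Bill 2, £4,649: 50% coinsurance on £4,649 = £2,324.50. Patient owes £2,324.50 (running OOP £7,464.50). Plan pays £4,649 − £2,324.50 = £2,324.50.
Bill 3, £3,265: 50% coinsurance on £3,265 = £1,632.50. Cost to patient: £1,632.50. OOP to date £9,097. Insurer: £3,265 − £1,632.50 = £1,632.50.
Bill 4, £7,602: deductible already satisfied, so patient's share is 50% × £7,602 = £3,801. Adding that to £9,097 gives £12,898, past the £9,700 cap; patient pays only £9,700 − £9,097 = £603. Insurer: £7,602 − £603 = £6,999.

£6,999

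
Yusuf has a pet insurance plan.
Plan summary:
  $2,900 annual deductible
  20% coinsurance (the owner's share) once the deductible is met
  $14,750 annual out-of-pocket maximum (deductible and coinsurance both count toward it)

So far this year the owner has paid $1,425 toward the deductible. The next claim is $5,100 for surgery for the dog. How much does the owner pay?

Deductible still to meet: $2,900 − $1,425 = $1,475.
That leaves $5,100 − $1,475 = $3,625 for coinsurance.
20% of $3,625 = $725 falls to the owner.
So the owner owes $1,475 + $725 = $2,200 before any cap.
Cumulative spending $1,425 + $2,200 = $3,625 stays under the $14,750 maximum.

$2,200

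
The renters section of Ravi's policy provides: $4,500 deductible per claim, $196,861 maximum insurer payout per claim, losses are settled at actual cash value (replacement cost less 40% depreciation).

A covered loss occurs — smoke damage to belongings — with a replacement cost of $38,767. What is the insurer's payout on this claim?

$18,760.20

Actual cash value after 40% depreciation: $38,767 × 60% = $23,260.20.
After the deductible, $23,260.20 − $4,500 = $18,760.20 remains.
That's under the $196,861 cap, so the insurer reimburses the full $18,760.20.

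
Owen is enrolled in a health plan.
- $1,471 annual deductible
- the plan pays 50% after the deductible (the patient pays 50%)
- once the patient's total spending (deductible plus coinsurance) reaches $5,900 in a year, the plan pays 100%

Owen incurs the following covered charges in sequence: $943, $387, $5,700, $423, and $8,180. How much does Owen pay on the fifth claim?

Claim 1 ($943): all of it applies to the deductible. Cost to patient: $943. OOP to date $943.
Claim 2 ($387): entire amount goes to the deductible. Patient owes $387 (running OOP $1,330).
Claim 3 ($5,700): deductible takes $141, $5,559 remains; coinsurance $5,559 × 50% = $2,779.50. Cost to patient: $2,920.50. OOP to date $4,250.50.
Claim 4 ($423): deductible met; 50% of $423 = $211.50. Patient owes $211.50 (running OOP $4,462).
Claim 5 ($8,180): 50% coinsurance on $8,180 = $4,090. That would push OOP to $8,552, over the $5,900 cap, so patient pays $5,900 − $4,462 = $1,438.

$1,438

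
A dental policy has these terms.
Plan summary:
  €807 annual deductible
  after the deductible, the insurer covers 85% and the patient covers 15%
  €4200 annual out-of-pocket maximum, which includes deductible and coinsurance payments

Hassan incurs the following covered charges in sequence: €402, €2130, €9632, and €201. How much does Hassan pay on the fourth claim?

#1 (€402): entire amount goes to the deductible. Patient pays €402; OOP now €402.
#2 (€2130): deductible takes €405, €1725 remains; patient's 15% is €258.75. Patient pays €663.75; OOP now €1065.75.
#3 (€9632): deductible met; 15% of €9632 = €1444.80. Patient pays €1444.80; OOP now €2510.55.
#4 (€201): 15% coinsurance on €201 = €30.15. Cost to patient: €30.15. OOP to date €2540.70.

€30.15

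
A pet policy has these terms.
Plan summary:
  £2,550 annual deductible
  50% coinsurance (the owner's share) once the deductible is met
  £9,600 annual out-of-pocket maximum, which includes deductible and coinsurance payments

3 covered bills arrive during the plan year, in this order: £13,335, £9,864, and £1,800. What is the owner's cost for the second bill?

£1,657.50

Claim 1 — £13,335: £2,550 finishes the deductible; £10,785 goes to coinsurance; coinsurance £10,785 × 50% = £5,392.50. Cost to owner: £7,942.50. OOP to date £7,942.50.
Claim 2 — £9,864: deductible already satisfied, so owner's share is 50% × £9,864 = £4,932. Adding that to £7,942.50 gives £12,874.50, past the £9,600 cap; owner pays only £9,600 − £7,942.50 = £1,657.50.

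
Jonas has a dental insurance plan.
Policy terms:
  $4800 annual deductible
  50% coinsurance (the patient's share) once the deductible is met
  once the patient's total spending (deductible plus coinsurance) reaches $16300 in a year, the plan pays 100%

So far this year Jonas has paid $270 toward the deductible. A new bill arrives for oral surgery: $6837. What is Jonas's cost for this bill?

$5683.50

Remaining deductible: $4800 − $270 = $4530.
The remaining $2307 (= $6837 − $4530) moves to coinsurance.
Patient's 50% share of $2307 is $1153.50.
That puts the patient's cost at $4530 + $1153.50 = $5683.50 before any cap.
Cumulative spending $270 + $5683.50 = $5953.50 stays under the $16300 maximum.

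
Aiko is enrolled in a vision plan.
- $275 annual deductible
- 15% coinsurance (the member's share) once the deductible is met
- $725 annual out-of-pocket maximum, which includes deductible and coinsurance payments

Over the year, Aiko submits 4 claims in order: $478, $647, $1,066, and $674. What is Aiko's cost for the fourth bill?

$101.10

Claim 1 ($478): deductible takes $275, $203 remains; 15% of $203 = $30.45. Member pays $305.45; OOP now $305.45.
Claim 2 ($647): 15% coinsurance on $647 = $97.05. Cost to member: $97.05. OOP to date $402.50.
Claim 3 ($1,066): 15% coinsurance on $1,066 = $159.90. Cost to member: $159.90. OOP to date $562.40.
Claim 4 ($674): deductible met; 15% of $674 = $101.10. Cost to member: $101.10. OOP to date $663.50.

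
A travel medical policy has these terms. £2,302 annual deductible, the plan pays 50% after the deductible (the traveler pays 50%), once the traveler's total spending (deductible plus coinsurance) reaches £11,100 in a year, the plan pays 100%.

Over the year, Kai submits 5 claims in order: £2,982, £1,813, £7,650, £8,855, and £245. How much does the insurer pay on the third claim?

Claim 1 (£2,982): £2,302 to deductible, leaving £680; 50% of £680 = £340. Cost to traveler: £2,642. OOP to date £2,642. Plan pays £2,982 − £2,642 = £340.
Claim 2 (£1,813): deductible already satisfied, so traveler's share is 50% × £1,813 = £906.50. Traveler pays £906.50; OOP now £3,548.50. Plan pays £1,813 − £906.50 = £906.50.
Claim 3 (£7,650): 50% coinsurance on £7,650 = £3,825. Traveler owes £3,825 (running OOP £7,373.50). Insurer: £7,650 − £3,825 = £3,825.

£3,825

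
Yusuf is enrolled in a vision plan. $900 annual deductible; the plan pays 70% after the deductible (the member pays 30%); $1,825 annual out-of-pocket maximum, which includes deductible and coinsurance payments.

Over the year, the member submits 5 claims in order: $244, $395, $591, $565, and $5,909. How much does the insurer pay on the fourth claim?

$395.50

Claim 1 — $244: all of it applies to the deductible. Member owes $244 (running OOP $244). Plan pays $244 − $244 = $0.
Claim 2 — $395: fully absorbed by the deductible. Cost to member: $395. OOP to date $639. Plan pays $395 − $395 = $0.
Claim 3 — $591: deductible takes $261, $330 remains; member's 30% is $99. Cost to member: $360. OOP to date $999. Insurer: $591 − $360 = $231.
Claim 4 — $565: 30% coinsurance on $565 = $169.50. Member owes $169.50 (running OOP $1,168.50). Plan pays $565 − $169.50 = $395.50.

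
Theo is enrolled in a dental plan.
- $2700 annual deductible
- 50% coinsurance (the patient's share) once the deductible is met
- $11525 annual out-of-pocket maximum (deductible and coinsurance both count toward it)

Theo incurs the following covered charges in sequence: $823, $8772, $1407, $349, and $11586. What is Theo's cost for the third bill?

Bill 1, $823: all of it applies to the deductible. Patient owes $823 (running OOP $823).
Bill 2, $8772: $1877 finishes the deductible; $6895 goes to coinsurance; patient's 50% is $3447.50. Cost to patient: $5324.50. OOP to date $6147.50.
Bill 3, $1407: 50% coinsurance on $1407 = $703.50. Cost to patient: $703.50. OOP to date $6851.

$703.50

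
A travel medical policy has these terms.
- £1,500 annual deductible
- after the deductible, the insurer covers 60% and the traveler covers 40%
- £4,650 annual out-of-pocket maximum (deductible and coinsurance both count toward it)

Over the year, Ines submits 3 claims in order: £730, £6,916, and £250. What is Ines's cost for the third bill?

£100

Claim 1 — £730: fully absorbed by the deductible. Traveler owes £730 (running OOP £730).
Claim 2 — £6,916: £770 finishes the deductible; £6,146 goes to coinsurance; traveler's 40% is £2,458.40. Traveler pays £3,228.40; OOP now £3,958.40.
Claim 3 — £250: 40% coinsurance on £250 = £100. Traveler owes £100 (running OOP £4,058.40).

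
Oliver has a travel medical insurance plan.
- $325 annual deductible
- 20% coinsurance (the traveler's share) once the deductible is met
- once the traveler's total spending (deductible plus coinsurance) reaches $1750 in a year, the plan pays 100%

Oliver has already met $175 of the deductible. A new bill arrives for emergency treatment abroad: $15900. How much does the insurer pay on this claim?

$175 of the $325 deductible is already met, leaving $150.
After the $150 deductible portion, $15900 − $150 = $15750 is subject to coinsurance.
20% of $15750 = $3150 falls to the traveler.
So the traveler owes $150 + $3150 = $3300 before any cap.
That would bring total out-of-pocket to $3475, past the $1750 cap. The traveler is capped at $1750 − $175 = $1575 on this claim.
The insurer covers the remainder: $15900 − $1575 = $14325.

$14325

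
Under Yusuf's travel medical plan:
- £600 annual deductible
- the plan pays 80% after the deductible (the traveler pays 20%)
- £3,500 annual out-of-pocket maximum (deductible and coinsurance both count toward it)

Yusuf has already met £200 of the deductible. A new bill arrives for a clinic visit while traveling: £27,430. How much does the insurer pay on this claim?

£24,130

Remaining deductible: £600 − £200 = £400.
After the £400 deductible portion, £27,430 − £400 = £27,030 is subject to coinsurance.
Coinsurance: £27,030 × 20% = £5,406.
That puts the traveler's cost at £400 + £5,406 = £5,806 before any cap.
That would bring total out-of-pocket to £6,006, past the £3,500 cap. The traveler is capped at £3,500 − £200 = £3,300 on this claim.
The plan picks up £27,430 − £3,300 = £24,130.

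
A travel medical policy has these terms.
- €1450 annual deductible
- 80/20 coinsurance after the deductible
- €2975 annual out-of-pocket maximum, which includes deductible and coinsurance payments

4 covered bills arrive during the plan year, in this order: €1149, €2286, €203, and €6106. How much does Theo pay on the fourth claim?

#1 (€1149): all of it applies to the deductible. Traveler owes €1149 (running OOP €1149).
#2 (€2286): €301 to deductible, leaving €1985; coinsurance €1985 × 20% = €397. Traveler pays €698; OOP now €1847.
#3 (€203): deductible already satisfied, so traveler's share is 20% × €203 = €40.60. Traveler pays €40.60; OOP now €1887.60.
#4 (€6106): deductible met; 20% of €6106 = €1221.20. Adding that to €1887.60 gives €3108.80, past the €2975 cap; traveler pays only €2975 − €1887.60 = €1087.40.

€1087.40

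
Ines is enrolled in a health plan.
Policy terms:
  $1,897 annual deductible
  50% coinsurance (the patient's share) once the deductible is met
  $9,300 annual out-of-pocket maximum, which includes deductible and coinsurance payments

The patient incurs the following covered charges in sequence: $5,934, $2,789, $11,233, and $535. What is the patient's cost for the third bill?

Bill 1, $5,934: deductible takes $1,897, $4,037 remains; 50% of $4,037 = $2,018.50. Patient pays $3,915.50; OOP now $3,915.50.
Bill 2, $2,789: 50% coinsurance on $2,789 = $1,394.50. Patient owes $1,394.50 (running OOP $5,310).
Bill 3, $11,233: deductible already satisfied, so patient's share is 50% × $11,233 = $5,616.50. Adding that to $5,310 gives $10,926.50, past the $9,300 cap; patient pays only $9,300 − $5,310 = $3,990.

$3,990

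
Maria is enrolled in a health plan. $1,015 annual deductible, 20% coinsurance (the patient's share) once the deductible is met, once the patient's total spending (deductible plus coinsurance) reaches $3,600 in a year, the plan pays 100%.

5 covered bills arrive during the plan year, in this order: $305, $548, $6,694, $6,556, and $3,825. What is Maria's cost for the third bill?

$1,468.40

Bill 1, $305: all of it applies to the deductible. Patient owes $305 (running OOP $305).
Bill 2, $548: entire amount goes to the deductible. Patient pays $548; OOP now $853.
Bill 3, $6,694: $162 finishes the deductible; $6,532 goes to coinsurance; coinsurance $6,532 × 20% = $1,306.40. Cost to patient: $1,468.40. OOP to date $2,321.40.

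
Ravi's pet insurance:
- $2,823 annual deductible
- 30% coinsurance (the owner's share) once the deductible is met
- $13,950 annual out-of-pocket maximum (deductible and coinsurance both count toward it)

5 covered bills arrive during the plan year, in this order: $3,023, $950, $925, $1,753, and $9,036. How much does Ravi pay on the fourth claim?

Claim 1 — $3,023: $2,823 to deductible, leaving $200; 30% of $200 = $60. Owner pays $2,883; OOP now $2,883.
Claim 2 — $950: 30% coinsurance on $950 = $285. Owner pays $285; OOP now $3,168.
Claim 3 — $925: deductible met; 30% of $925 = $277.50. Owner owes $277.50 (running OOP $3,445.50).
Claim 4 — $1,753: deductible already satisfied, so owner's share is 30% × $1,753 = $525.90. Cost to owner: $525.90. OOP to date $3,971.40.

$525.90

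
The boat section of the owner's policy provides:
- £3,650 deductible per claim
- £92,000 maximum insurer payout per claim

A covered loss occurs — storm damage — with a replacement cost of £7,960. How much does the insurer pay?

£4,310

Subtract the deductible: £7,960 − £3,650 = £4,310.
£4,310 ≤ £92,000, so the limit doesn't bind; insurer pays £4,310.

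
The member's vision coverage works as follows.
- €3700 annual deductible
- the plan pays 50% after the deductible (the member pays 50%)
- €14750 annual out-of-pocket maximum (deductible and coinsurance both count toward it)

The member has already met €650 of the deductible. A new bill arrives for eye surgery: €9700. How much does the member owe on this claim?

€6375

€650 of the €3700 deductible is already met, leaving €3050.
After the €3050 deductible portion, €9700 − €3050 = €6650 is subject to coinsurance.
Member's 50% share of €6650 is €3325.
That puts the member's cost at €3050 + €3325 = €6375 before any cap.
Total out-of-pocket so far would be €650 + €6375 = €7025, below the €14750 cap — no reduction.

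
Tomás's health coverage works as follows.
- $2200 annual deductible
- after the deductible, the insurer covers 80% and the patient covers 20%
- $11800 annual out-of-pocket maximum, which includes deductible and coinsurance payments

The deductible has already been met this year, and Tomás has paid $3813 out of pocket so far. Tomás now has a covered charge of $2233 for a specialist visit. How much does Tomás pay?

With the deductible met, the entire $2233 is subject to coinsurance.
Coinsurance: $2233 × 20% = $446.60.
Year-to-date out-of-pocket becomes $3813 + $446.60 = $4259.60, still under the $11800 maximum, so no cap applies.

$446.60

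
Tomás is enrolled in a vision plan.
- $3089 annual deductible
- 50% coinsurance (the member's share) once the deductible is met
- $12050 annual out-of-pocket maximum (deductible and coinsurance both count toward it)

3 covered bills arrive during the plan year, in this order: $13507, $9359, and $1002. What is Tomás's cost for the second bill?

$3752

Bill 1, $13507: deductible takes $3089, $10418 remains; coinsurance $10418 × 50% = $5209. Member owes $8298 (running OOP $8298).
Bill 2, $9359: 50% coinsurance on $9359 = $4679.50. That would push OOP to $12977.50, over the $12050 cap, so member pays $12050 − $8298 = $3752.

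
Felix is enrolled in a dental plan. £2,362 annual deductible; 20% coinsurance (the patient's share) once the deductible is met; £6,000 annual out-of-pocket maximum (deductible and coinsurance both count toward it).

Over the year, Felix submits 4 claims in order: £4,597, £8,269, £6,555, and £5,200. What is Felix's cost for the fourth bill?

£226.20

Claim 1 — £4,597: deductible takes £2,362, £2,235 remains; patient's 20% is £447. Patient owes £2,809 (running OOP £2,809).
Claim 2 — £8,269: 20% coinsurance on £8,269 = £1,653.80. Patient pays £1,653.80; OOP now £4,462.80.
Claim 3 — £6,555: deductible met; 20% of £6,555 = £1,311. Patient pays £1,311; OOP now £5,773.80.
Claim 4 — £5,200: 20% coinsurance on £5,200 = £1,040. Adding that to £5,773.80 gives £6,813.80, past the £6,000 cap; patient pays only £6,000 − £5,773.80 = £226.20.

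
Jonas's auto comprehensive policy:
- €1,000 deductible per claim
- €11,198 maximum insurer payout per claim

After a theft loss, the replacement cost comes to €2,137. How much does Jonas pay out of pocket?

€1,000

Subtract the deductible: €2,137 − €1,000 = €1,137.
€1,137 is within the €11,198 limit, so the insurer pays €1,137.
Policyholder's share is the uncovered remainder: €2,137 − €1,137 = €1,000.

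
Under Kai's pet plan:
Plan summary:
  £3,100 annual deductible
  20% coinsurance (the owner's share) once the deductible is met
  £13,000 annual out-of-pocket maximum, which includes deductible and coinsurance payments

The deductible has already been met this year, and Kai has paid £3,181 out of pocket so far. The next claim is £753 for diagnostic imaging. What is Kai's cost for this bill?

£150.60

With the deductible met, the entire £753 is subject to coinsurance.
Owner's 20% share of £753 is £150.60.
Total out-of-pocket so far would be £3,181 + £150.60 = £3,331.60, below the £13,000 cap — no reduction.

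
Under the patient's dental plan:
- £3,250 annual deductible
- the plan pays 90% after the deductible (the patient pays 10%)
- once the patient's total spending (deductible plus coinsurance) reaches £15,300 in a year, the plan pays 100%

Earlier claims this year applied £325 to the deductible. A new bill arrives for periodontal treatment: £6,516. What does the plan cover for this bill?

£3,231.90

£325 of the £3,250 deductible is already met, leaving £2,925.
That leaves £6,516 − £2,925 = £3,591 for coinsurance.
Coinsurance: £3,591 × 10% = £359.10.
So the patient owes £2,925 + £359.10 = £3,284.10 before any cap.
Year-to-date out-of-pocket becomes £325 + £3,284.10 = £3,609.10, still under the £15,300 maximum, so no cap applies.
Insurer pays the balance: £6,516 − £3,284.10 = £3,231.90.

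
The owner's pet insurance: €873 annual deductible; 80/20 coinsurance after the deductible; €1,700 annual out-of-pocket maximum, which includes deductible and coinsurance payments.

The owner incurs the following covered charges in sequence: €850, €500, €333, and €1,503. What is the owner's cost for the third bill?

€66.60

Claim 1 — €850: entire amount goes to the deductible. Cost to owner: €850. OOP to date €850.
Claim 2 — €500: €23 finishes the deductible; €477 goes to coinsurance; 20% of €477 = €95.40. Owner owes €118.40 (running OOP €968.40).
Claim 3 — €333: deductible met; 20% of €333 = €66.60. Owner pays €66.60; OOP now €1,035.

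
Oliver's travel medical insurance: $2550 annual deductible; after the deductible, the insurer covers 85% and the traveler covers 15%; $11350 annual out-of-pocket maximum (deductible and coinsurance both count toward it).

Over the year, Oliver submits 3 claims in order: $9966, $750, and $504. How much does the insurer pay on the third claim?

#1 ($9966): $2550 finishes the deductible; $7416 goes to coinsurance; traveler's 15% is $1112.40. Traveler pays $3662.40; OOP now $3662.40. Insurer: $9966 − $3662.40 = $6303.60.
#2 ($750): deductible met; 15% of $750 = $112.50. Traveler owes $112.50 (running OOP $3774.90). Insurer: $750 − $112.50 = $637.50.
#3 ($504): 15% coinsurance on $504 = $75.60. Cost to traveler: $75.60. OOP to date $3850.50. Insurer: $504 − $75.60 = $428.40.

$428.40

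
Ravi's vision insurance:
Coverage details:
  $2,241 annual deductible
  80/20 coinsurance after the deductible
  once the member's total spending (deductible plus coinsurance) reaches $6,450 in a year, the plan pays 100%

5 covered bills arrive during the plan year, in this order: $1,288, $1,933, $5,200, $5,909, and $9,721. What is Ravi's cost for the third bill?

Bill 1, $1,288: fully absorbed by the deductible. Member pays $1,288; OOP now $1,288.
Bill 2, $1,933: $953 to deductible, leaving $980; member's 20% is $196. Member owes $1,149 (running OOP $2,437).
Bill 3, $5,200: deductible already satisfied, so member's share is 20% × $5,200 = $1,040. Cost to member: $1,040. OOP to date $3,477.

$1,040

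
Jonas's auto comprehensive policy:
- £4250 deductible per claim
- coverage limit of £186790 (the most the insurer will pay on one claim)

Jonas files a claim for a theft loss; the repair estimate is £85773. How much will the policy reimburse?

£81523

Subtract the deductible: £85773 − £4250 = £81523.
£81523 ≤ £186790, so the limit doesn't bind; insurer pays £81523.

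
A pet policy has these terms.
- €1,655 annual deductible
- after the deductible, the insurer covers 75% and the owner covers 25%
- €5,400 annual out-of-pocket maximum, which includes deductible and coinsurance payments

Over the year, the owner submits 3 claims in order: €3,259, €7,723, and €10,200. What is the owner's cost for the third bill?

€1,413.25

#1 (€3,259): deductible takes €1,655, €1,604 remains; owner's 25% is €401. Owner owes €2,056 (running OOP €2,056).
#2 (€7,723): deductible met; 25% of €7,723 = €1,930.75. Owner pays €1,930.75; OOP now €3,986.75.
#3 (€10,200): deductible met; 25% of €10,200 = €2,550. Adding that to €3,986.75 gives €6,536.75, past the €5,400 cap; owner pays only €5,400 − €3,986.75 = €1,413.25.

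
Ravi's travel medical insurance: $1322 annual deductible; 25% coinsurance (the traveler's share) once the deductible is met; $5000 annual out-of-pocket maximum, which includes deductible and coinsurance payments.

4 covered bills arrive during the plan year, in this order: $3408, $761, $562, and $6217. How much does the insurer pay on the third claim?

$421.50

Claim 1 ($3408): $1322 finishes the deductible; $2086 goes to coinsurance; 25% of $2086 = $521.50. Cost to traveler: $1843.50. OOP to date $1843.50. Plan pays $3408 − $1843.50 = $1564.50.
Claim 2 ($761): deductible already satisfied, so traveler's share is 25% × $761 = $190.25. Cost to traveler: $190.25. OOP to date $2033.75. Insurer: $761 − $190.25 = $570.75.
Claim 3 ($562): 25% coinsurance on $562 = $140.50. Traveler pays $140.50; OOP now $2174.25. Insurer: $562 − $140.50 = $421.50.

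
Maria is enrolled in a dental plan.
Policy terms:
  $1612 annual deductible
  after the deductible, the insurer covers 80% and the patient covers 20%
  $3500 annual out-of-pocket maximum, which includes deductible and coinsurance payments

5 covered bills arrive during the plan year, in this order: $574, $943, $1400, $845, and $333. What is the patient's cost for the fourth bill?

$169

Bill 1, $574: entire amount goes to the deductible. Patient pays $574; OOP now $574.
Bill 2, $943: all of it applies to the deductible. Patient pays $943; OOP now $1517.
Bill 3, $1400: deductible takes $95, $1305 remains; coinsurance $1305 × 20% = $261. Patient owes $356 (running OOP $1873).
Bill 4, $845: deductible already satisfied, so patient's share is 20% × $845 = $169. Patient pays $169; OOP now $2042.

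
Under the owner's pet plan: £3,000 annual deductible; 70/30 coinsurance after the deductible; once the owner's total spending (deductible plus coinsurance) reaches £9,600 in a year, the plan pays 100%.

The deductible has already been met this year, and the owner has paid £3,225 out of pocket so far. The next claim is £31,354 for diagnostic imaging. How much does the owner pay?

With the deductible met, the entire £31,354 is subject to coinsurance.
Owner's 30% share of £31,354 is £9,406.20.
That would bring total out-of-pocket to £12,631.20, past the £9,600 cap. The owner is capped at £9,600 − £3,225 = £6,375 on this claim.

£6,375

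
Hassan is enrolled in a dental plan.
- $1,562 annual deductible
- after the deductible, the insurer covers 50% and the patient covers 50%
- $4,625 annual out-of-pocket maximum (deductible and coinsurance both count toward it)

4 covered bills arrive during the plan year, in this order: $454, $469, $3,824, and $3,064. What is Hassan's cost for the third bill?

$2,231.50

Claim 1 — $454: entire amount goes to the deductible. Patient owes $454 (running OOP $454).
Claim 2 — $469: fully absorbed by the deductible. Cost to patient: $469. OOP to date $923.
Claim 3 — $3,824: $639 finishes the deductible; $3,185 goes to coinsurance; coinsurance $3,185 × 50% = $1,592.50. Cost to patient: $2,231.50. OOP to date $3,154.50.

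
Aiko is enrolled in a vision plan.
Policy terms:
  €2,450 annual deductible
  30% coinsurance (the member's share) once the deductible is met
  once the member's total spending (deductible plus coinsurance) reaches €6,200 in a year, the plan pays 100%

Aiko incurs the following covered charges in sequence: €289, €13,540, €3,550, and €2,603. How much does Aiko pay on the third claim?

Bill 1, €289: entire amount goes to the deductible. Member owes €289 (running OOP €289).
Bill 2, €13,540: deductible takes €2,161, €11,379 remains; 30% of €11,379 = €3,413.70. Member pays €5,574.70; OOP now €5,863.70.
Bill 3, €3,550: 30% coinsurance on €3,550 = €1,065. That would push OOP to €6,928.70, over the €6,200 cap, so member pays €6,200 − €5,863.70 = €336.30.

€336.30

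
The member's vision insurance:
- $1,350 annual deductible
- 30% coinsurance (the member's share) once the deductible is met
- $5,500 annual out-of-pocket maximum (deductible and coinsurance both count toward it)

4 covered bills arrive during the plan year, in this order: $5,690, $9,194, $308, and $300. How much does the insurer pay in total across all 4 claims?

Claim 1 ($5,690): deductible takes $1,350, $4,340 remains; 30% of $4,340 = $1,302. Member owes $2,652 (running OOP $2,652). Plan pays $5,690 − $2,652 = $3,038.
Claim 2 ($9,194): deductible already satisfied, so member's share is 30% × $9,194 = $2,758.20. Member owes $2,758.20 (running OOP $5,410.20). Plan pays $9,194 − $2,758.20 = $6,435.80.
Claim 3 ($308): 30% coinsurance on $308 = $92.40. OOP would hit $5,502.60 > $5,500, so the cap limits the member to $5,500 − $5,410.20 = $89.80. Plan pays $308 − $89.80 = $218.20.
Claim 4 ($300): deductible already satisfied, so member's share is 30% × $300 = $90. OOP would hit $5,590 > $5,500, so the cap limits the member to $5,500 − $5,500 = $0. Insurer: $300 − $0 = $300.
Insurer total = bills − member's total = $15,492 − $5,500 = $9,992.

$9,992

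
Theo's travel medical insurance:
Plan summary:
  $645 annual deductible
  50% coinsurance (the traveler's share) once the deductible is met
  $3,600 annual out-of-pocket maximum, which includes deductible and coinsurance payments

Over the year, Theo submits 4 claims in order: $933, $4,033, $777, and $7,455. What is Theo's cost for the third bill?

Bill 1, $933: $645 to deductible, leaving $288; 50% of $288 = $144. Traveler owes $789 (running OOP $789).
Bill 2, $4,033: deductible met; 50% of $4,033 = $2,016.50. Traveler owes $2,016.50 (running OOP $2,805.50).
Bill 3, $777: deductible already satisfied, so traveler's share is 50% × $777 = $388.50. Cost to traveler: $388.50. OOP to date $3,194.

$388.50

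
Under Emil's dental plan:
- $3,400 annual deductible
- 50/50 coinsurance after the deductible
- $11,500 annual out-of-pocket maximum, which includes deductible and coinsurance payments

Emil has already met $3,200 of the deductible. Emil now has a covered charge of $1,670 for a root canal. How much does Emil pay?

$935

$3,200 of the $3,400 deductible is already met, leaving $200.
The remaining $1,470 (= $1,670 − $200) moves to coinsurance.
Patient's 50% share of $1,470 is $735.
Patient responsibility before any cap: $200 + $735 = $935.
Cumulative spending $3,200 + $935 = $4,135 stays under the $11,500 maximum.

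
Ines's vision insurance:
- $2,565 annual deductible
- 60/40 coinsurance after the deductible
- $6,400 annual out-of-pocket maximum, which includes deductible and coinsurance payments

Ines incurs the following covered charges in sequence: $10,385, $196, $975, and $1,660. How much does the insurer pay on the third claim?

Bill 1, $10,385: $2,565 finishes the deductible; $7,820 goes to coinsurance; 40% of $7,820 = $3,128. Cost to member: $5,693. OOP to date $5,693. Plan pays $10,385 − $5,693 = $4,692.
Bill 2, $196: deductible met; 40% of $196 = $78.40. Member owes $78.40 (running OOP $5,771.40). Plan pays $196 − $78.40 = $117.60.
Bill 3, $975: deductible met; 40% of $975 = $390. Cost to member: $390. OOP to date $6,161.40. Plan pays $975 − $390 = $585.

$585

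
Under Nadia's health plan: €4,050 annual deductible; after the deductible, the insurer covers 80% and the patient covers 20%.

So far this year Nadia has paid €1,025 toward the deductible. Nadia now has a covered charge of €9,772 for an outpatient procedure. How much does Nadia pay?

€4,374.40

Remaining deductible: €4,050 − €1,025 = €3,025.
After the €3,025 deductible portion, €9,772 − €3,025 = €6,747 is subject to coinsurance.
20% of €6,747 = €1,349.40 falls to the patient.
That puts the patient's cost at €3,025 + €1,349.40 = €4,374.40.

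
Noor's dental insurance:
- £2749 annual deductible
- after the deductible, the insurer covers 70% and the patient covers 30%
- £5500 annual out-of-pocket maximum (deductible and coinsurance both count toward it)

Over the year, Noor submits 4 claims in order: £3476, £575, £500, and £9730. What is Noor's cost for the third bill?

Claim 1 — £3476: deductible takes £2749, £727 remains; 30% of £727 = £218.10. Patient owes £2967.10 (running OOP £2967.10).
Claim 2 — £575: 30% coinsurance on £575 = £172.50. Patient pays £172.50; OOP now £3139.60.
Claim 3 — £500: deductible already satisfied, so patient's share is 30% × £500 = £150. Patient pays £150; OOP now £3289.60.

£150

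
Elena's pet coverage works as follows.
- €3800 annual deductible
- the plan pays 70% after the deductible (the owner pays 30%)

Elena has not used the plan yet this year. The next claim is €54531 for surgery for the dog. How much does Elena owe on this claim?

The full €3800 deductible is still open; €3800 of this bill applies to it.
That leaves €54531 − €3800 = €50731 for coinsurance.
Owner's 30% share of €50731 is €15219.30.
Owner responsibility: €3800 + €15219.30 = €19019.30.

€19019.30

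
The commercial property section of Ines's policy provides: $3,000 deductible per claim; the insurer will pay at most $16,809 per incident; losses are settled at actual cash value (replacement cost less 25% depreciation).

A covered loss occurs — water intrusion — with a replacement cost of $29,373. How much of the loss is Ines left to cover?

$12,564

Depreciate 25%: the covered value is $29,373 × 0.75 = $22,029.75.
Subtract the deductible: $22,029.75 − $3,000 = $19,029.75.
$19,029.75 exceeds the $16,809 limit, so the insurer pays the limit: $16,809.
Out of pocket: $29,373 − $16,809 = $12,564.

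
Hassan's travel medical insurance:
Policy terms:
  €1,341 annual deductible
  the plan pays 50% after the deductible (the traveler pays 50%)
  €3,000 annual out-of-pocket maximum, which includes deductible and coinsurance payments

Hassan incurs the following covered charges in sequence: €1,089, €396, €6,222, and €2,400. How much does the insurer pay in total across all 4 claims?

#1 (€1,089): fully absorbed by the deductible. Cost to traveler: €1,089. OOP to date €1,089. Plan pays €1,089 − €1,089 = €0.
#2 (€396): deductible takes €252, €144 remains; traveler's 50% is €72. Traveler owes €324 (running OOP €1,413). Plan pays €396 − €324 = €72.
#3 (€6,222): deductible met; 50% of €6,222 = €3,111. Adding that to €1,413 gives €4,524, past the €3,000 cap; traveler pays only €3,000 − €1,413 = €1,587. Plan pays €6,222 − €1,587 = €4,635.
#4 (€2,400): deductible already satisfied, so traveler's share is 50% × €2,400 = €1,200. Adding that to €3,000 gives €4,200, past the €3,000 cap; traveler pays only €3,000 − €3,000 = €0. Insurer: €2,400 − €0 = €2,400.
Insurer total = bills − traveler's total = €10,107 − €3,000 = €7,107.

€7,107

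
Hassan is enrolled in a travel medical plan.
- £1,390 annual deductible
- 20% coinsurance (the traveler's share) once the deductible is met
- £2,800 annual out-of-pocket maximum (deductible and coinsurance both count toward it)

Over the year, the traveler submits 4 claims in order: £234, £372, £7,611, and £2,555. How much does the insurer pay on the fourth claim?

Bill 1, £234: entire amount goes to the deductible. Traveler owes £234 (running OOP £234). Insurer: £234 − £234 = £0.
Bill 2, £372: fully absorbed by the deductible. Cost to traveler: £372. OOP to date £606. Insurer: £372 − £372 = £0.
Bill 3, £7,611: deductible takes £784, £6,827 remains; 20% of £6,827 = £1,365.40. Traveler pays £2,149.40; OOP now £2,755.40. Plan pays £7,611 − £2,149.40 = £5,461.60.
Bill 4, £2,555: 20% coinsurance on £2,555 = £511. OOP would hit £3,266.40 > £2,800, so the cap limits the traveler to £2,800 − £2,755.40 = £44.60. Insurer: £2,555 − £44.60 = £2,510.40.

£2,510.40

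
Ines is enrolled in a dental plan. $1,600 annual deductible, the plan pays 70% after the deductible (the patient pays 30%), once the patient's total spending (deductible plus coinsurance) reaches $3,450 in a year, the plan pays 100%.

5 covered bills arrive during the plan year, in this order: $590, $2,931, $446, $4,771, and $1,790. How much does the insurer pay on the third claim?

$312.20

#1 ($590): fully absorbed by the deductible. Patient owes $590 (running OOP $590). Plan pays $590 − $590 = $0.
#2 ($2,931): $1,010 finishes the deductible; $1,921 goes to coinsurance; coinsurance $1,921 × 30% = $576.30. Cost to patient: $1,586.30. OOP to date $2,176.30. Plan pays $2,931 − $1,586.30 = $1,344.70.
#3 ($446): deductible already satisfied, so patient's share is 30% × $446 = $133.80. Patient pays $133.80; OOP now $2,310.10. Insurer: $446 − $133.80 = $312.20.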